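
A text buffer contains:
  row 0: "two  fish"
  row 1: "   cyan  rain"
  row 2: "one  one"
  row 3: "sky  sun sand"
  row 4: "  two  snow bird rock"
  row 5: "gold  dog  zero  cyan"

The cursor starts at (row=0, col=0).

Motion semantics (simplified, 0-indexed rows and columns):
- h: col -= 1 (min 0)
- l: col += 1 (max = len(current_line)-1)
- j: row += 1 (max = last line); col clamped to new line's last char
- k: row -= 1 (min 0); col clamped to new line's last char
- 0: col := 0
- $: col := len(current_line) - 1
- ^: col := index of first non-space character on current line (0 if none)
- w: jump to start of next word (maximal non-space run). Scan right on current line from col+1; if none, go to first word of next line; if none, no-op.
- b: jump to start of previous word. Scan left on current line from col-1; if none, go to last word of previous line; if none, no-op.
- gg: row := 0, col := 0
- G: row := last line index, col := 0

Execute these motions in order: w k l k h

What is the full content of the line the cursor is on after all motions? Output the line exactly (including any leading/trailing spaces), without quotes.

Answer: two  fish

Derivation:
After 1 (w): row=0 col=5 char='f'
After 2 (k): row=0 col=5 char='f'
After 3 (l): row=0 col=6 char='i'
After 4 (k): row=0 col=6 char='i'
After 5 (h): row=0 col=5 char='f'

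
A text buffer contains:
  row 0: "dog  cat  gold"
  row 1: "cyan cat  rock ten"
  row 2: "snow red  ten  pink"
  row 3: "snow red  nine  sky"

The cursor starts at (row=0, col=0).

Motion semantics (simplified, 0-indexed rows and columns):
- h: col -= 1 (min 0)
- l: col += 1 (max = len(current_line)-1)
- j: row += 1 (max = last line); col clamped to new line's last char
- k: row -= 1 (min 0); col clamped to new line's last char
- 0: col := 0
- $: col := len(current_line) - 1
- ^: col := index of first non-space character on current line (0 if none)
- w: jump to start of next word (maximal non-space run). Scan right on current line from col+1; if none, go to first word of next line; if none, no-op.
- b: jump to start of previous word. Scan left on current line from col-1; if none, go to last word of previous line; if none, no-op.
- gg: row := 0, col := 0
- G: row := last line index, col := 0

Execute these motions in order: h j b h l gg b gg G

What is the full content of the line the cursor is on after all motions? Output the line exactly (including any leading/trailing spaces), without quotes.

After 1 (h): row=0 col=0 char='d'
After 2 (j): row=1 col=0 char='c'
After 3 (b): row=0 col=10 char='g'
After 4 (h): row=0 col=9 char='_'
After 5 (l): row=0 col=10 char='g'
After 6 (gg): row=0 col=0 char='d'
After 7 (b): row=0 col=0 char='d'
After 8 (gg): row=0 col=0 char='d'
After 9 (G): row=3 col=0 char='s'

Answer: snow red  nine  sky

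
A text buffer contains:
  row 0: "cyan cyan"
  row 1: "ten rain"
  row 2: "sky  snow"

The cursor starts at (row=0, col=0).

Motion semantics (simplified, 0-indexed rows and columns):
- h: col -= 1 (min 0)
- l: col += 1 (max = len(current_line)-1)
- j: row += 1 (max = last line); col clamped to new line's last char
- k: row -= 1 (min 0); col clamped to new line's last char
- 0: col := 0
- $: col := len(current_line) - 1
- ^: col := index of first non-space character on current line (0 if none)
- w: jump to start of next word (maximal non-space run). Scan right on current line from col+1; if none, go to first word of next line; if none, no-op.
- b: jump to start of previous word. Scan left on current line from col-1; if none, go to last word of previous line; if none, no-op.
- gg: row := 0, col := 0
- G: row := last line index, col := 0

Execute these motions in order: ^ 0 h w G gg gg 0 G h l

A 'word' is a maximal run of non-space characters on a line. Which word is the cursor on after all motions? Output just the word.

After 1 (^): row=0 col=0 char='c'
After 2 (0): row=0 col=0 char='c'
After 3 (h): row=0 col=0 char='c'
After 4 (w): row=0 col=5 char='c'
After 5 (G): row=2 col=0 char='s'
After 6 (gg): row=0 col=0 char='c'
After 7 (gg): row=0 col=0 char='c'
After 8 (0): row=0 col=0 char='c'
After 9 (G): row=2 col=0 char='s'
After 10 (h): row=2 col=0 char='s'
After 11 (l): row=2 col=1 char='k'

Answer: sky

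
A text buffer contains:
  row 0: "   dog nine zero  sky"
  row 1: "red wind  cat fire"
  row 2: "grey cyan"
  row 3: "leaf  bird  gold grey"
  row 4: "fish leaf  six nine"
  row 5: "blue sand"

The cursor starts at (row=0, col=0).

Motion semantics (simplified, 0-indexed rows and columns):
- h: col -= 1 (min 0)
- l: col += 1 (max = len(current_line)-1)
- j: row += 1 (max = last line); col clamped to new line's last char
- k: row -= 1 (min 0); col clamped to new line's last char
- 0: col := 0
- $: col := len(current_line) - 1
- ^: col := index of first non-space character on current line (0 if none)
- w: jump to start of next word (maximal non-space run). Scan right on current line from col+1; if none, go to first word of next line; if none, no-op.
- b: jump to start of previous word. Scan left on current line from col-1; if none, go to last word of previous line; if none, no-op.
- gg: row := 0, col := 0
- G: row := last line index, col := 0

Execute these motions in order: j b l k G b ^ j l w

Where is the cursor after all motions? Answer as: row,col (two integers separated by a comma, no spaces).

Answer: 5,5

Derivation:
After 1 (j): row=1 col=0 char='r'
After 2 (b): row=0 col=18 char='s'
After 3 (l): row=0 col=19 char='k'
After 4 (k): row=0 col=19 char='k'
After 5 (G): row=5 col=0 char='b'
After 6 (b): row=4 col=15 char='n'
After 7 (^): row=4 col=0 char='f'
After 8 (j): row=5 col=0 char='b'
After 9 (l): row=5 col=1 char='l'
After 10 (w): row=5 col=5 char='s'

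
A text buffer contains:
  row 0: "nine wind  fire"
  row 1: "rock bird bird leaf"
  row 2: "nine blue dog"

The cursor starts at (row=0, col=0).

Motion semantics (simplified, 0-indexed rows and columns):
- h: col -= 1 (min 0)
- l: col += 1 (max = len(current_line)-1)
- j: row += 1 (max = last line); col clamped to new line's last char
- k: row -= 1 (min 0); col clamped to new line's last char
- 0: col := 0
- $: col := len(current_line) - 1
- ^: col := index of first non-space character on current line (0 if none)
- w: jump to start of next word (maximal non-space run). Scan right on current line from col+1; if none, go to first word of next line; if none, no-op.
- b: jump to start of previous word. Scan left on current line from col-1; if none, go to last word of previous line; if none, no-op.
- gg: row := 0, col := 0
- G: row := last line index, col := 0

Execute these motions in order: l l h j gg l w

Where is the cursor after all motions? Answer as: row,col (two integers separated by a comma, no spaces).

Answer: 0,5

Derivation:
After 1 (l): row=0 col=1 char='i'
After 2 (l): row=0 col=2 char='n'
After 3 (h): row=0 col=1 char='i'
After 4 (j): row=1 col=1 char='o'
After 5 (gg): row=0 col=0 char='n'
After 6 (l): row=0 col=1 char='i'
After 7 (w): row=0 col=5 char='w'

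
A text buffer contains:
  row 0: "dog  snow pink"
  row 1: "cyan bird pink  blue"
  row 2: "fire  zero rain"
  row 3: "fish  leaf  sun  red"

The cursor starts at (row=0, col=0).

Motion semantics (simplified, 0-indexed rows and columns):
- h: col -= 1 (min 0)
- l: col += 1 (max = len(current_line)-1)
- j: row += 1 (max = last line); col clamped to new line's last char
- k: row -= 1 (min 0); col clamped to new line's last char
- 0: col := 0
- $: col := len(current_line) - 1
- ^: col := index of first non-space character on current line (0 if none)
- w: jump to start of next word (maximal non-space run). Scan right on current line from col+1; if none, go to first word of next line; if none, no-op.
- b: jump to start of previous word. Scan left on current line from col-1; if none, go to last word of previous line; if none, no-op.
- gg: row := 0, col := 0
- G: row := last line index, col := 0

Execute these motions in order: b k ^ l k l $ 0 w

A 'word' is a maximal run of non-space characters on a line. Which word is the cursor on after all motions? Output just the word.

Answer: snow

Derivation:
After 1 (b): row=0 col=0 char='d'
After 2 (k): row=0 col=0 char='d'
After 3 (^): row=0 col=0 char='d'
After 4 (l): row=0 col=1 char='o'
After 5 (k): row=0 col=1 char='o'
After 6 (l): row=0 col=2 char='g'
After 7 ($): row=0 col=13 char='k'
After 8 (0): row=0 col=0 char='d'
After 9 (w): row=0 col=5 char='s'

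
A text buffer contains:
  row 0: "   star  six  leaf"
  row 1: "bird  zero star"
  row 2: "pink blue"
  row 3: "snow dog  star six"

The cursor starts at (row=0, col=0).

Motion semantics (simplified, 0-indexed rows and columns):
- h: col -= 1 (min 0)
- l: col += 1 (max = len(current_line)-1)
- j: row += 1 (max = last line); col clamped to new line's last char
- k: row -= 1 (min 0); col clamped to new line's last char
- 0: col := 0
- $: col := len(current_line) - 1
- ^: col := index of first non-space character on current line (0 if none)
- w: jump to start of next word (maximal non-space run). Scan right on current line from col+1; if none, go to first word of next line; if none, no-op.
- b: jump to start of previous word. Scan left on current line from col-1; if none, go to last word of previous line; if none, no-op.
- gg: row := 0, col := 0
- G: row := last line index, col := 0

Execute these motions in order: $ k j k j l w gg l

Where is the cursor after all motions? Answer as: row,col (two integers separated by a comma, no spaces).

Answer: 0,1

Derivation:
After 1 ($): row=0 col=17 char='f'
After 2 (k): row=0 col=17 char='f'
After 3 (j): row=1 col=14 char='r'
After 4 (k): row=0 col=14 char='l'
After 5 (j): row=1 col=14 char='r'
After 6 (l): row=1 col=14 char='r'
After 7 (w): row=2 col=0 char='p'
After 8 (gg): row=0 col=0 char='_'
After 9 (l): row=0 col=1 char='_'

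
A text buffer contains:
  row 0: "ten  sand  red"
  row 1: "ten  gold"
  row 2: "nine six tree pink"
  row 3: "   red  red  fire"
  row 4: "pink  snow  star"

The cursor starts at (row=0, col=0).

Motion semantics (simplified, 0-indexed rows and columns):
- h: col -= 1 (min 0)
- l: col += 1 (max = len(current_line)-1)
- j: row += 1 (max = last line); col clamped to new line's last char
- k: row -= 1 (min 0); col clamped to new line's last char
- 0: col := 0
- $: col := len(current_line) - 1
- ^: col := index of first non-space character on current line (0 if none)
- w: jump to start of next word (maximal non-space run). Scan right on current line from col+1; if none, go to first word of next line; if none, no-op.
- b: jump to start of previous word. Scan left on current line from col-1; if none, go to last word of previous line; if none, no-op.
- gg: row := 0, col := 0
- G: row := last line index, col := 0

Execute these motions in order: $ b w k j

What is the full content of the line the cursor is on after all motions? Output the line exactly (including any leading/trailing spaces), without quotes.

Answer: ten  gold

Derivation:
After 1 ($): row=0 col=13 char='d'
After 2 (b): row=0 col=11 char='r'
After 3 (w): row=1 col=0 char='t'
After 4 (k): row=0 col=0 char='t'
After 5 (j): row=1 col=0 char='t'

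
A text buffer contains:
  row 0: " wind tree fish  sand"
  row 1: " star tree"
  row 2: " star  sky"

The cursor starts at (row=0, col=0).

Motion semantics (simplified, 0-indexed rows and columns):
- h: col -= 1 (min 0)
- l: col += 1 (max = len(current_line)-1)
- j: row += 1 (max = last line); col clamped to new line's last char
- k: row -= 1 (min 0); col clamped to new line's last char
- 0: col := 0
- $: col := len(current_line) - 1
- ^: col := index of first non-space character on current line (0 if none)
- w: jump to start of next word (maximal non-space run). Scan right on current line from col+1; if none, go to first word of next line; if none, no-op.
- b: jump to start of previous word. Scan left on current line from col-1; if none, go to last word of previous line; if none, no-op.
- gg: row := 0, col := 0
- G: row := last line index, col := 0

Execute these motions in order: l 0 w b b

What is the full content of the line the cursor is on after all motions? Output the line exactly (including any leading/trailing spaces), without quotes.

Answer:  wind tree fish  sand

Derivation:
After 1 (l): row=0 col=1 char='w'
After 2 (0): row=0 col=0 char='_'
After 3 (w): row=0 col=1 char='w'
After 4 (b): row=0 col=1 char='w'
After 5 (b): row=0 col=1 char='w'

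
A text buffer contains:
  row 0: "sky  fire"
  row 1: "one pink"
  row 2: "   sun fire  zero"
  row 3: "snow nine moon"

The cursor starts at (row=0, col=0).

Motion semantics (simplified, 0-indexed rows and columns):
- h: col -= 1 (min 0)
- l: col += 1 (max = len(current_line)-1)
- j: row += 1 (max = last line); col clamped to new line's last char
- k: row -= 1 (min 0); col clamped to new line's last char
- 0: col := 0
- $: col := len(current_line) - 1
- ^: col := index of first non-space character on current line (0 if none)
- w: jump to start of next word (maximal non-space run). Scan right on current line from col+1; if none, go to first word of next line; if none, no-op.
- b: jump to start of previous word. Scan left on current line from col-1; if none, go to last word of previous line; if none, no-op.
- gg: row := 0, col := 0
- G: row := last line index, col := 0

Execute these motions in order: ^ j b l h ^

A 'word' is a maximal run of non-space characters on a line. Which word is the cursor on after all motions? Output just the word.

Answer: sky

Derivation:
After 1 (^): row=0 col=0 char='s'
After 2 (j): row=1 col=0 char='o'
After 3 (b): row=0 col=5 char='f'
After 4 (l): row=0 col=6 char='i'
After 5 (h): row=0 col=5 char='f'
After 6 (^): row=0 col=0 char='s'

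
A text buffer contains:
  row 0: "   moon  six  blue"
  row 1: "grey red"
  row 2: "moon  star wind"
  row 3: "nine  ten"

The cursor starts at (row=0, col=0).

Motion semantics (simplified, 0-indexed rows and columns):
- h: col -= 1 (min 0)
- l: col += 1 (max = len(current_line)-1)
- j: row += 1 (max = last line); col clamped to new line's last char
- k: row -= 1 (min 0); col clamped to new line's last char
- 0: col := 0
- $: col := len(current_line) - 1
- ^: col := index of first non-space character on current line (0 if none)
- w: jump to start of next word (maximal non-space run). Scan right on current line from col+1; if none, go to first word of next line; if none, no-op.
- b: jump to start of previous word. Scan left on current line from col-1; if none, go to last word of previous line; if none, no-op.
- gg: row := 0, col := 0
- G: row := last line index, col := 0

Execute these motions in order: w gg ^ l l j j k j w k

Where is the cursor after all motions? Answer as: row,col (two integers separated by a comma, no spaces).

After 1 (w): row=0 col=3 char='m'
After 2 (gg): row=0 col=0 char='_'
After 3 (^): row=0 col=3 char='m'
After 4 (l): row=0 col=4 char='o'
After 5 (l): row=0 col=5 char='o'
After 6 (j): row=1 col=5 char='r'
After 7 (j): row=2 col=5 char='_'
After 8 (k): row=1 col=5 char='r'
After 9 (j): row=2 col=5 char='_'
After 10 (w): row=2 col=6 char='s'
After 11 (k): row=1 col=6 char='e'

Answer: 1,6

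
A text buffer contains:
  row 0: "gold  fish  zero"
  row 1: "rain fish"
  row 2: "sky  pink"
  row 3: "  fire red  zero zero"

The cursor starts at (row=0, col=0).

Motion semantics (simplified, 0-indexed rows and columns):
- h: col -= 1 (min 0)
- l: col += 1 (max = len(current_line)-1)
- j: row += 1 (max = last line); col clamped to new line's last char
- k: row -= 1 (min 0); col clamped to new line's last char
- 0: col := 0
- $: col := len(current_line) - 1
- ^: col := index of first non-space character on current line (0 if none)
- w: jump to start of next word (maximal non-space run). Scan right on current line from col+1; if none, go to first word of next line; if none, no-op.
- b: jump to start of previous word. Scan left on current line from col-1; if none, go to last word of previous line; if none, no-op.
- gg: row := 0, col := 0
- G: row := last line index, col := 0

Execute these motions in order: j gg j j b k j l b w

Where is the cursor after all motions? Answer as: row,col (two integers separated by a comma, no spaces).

After 1 (j): row=1 col=0 char='r'
After 2 (gg): row=0 col=0 char='g'
After 3 (j): row=1 col=0 char='r'
After 4 (j): row=2 col=0 char='s'
After 5 (b): row=1 col=5 char='f'
After 6 (k): row=0 col=5 char='_'
After 7 (j): row=1 col=5 char='f'
After 8 (l): row=1 col=6 char='i'
After 9 (b): row=1 col=5 char='f'
After 10 (w): row=2 col=0 char='s'

Answer: 2,0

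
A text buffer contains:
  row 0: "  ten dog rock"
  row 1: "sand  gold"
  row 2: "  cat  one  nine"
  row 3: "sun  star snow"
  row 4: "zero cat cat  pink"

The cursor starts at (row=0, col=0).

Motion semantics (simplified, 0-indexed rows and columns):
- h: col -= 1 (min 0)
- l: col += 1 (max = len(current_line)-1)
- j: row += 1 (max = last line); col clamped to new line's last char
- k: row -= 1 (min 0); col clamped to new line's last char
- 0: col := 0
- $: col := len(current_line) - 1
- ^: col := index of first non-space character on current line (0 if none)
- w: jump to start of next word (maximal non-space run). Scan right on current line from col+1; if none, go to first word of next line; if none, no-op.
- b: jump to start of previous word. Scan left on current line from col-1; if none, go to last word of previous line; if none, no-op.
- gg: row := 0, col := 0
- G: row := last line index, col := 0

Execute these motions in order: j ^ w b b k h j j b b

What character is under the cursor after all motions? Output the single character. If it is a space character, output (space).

After 1 (j): row=1 col=0 char='s'
After 2 (^): row=1 col=0 char='s'
After 3 (w): row=1 col=6 char='g'
After 4 (b): row=1 col=0 char='s'
After 5 (b): row=0 col=10 char='r'
After 6 (k): row=0 col=10 char='r'
After 7 (h): row=0 col=9 char='_'
After 8 (j): row=1 col=9 char='d'
After 9 (j): row=2 col=9 char='e'
After 10 (b): row=2 col=7 char='o'
After 11 (b): row=2 col=2 char='c'

Answer: c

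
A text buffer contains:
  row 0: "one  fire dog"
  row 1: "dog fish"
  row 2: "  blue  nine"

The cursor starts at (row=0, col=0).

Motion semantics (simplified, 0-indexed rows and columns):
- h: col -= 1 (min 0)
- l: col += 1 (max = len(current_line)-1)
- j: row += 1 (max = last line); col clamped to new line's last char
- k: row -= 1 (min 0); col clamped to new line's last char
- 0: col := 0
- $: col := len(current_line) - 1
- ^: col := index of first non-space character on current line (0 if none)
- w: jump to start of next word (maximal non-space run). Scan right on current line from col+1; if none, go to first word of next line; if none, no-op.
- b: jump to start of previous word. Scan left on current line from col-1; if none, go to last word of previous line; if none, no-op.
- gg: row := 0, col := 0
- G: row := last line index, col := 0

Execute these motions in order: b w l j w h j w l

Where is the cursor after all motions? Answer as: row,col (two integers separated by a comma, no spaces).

Answer: 2,3

Derivation:
After 1 (b): row=0 col=0 char='o'
After 2 (w): row=0 col=5 char='f'
After 3 (l): row=0 col=6 char='i'
After 4 (j): row=1 col=6 char='s'
After 5 (w): row=2 col=2 char='b'
After 6 (h): row=2 col=1 char='_'
After 7 (j): row=2 col=1 char='_'
After 8 (w): row=2 col=2 char='b'
After 9 (l): row=2 col=3 char='l'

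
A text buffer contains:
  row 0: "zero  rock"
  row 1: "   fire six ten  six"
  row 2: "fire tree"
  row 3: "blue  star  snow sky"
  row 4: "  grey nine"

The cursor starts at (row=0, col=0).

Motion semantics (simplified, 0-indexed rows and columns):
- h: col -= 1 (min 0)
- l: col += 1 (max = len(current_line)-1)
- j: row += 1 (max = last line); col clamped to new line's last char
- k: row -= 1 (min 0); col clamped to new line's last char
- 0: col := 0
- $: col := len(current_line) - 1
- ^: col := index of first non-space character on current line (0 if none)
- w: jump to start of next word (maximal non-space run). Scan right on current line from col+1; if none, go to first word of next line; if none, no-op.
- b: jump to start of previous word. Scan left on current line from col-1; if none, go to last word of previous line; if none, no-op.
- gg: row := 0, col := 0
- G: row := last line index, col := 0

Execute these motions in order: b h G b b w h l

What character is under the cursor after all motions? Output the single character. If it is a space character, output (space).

After 1 (b): row=0 col=0 char='z'
After 2 (h): row=0 col=0 char='z'
After 3 (G): row=4 col=0 char='_'
After 4 (b): row=3 col=17 char='s'
After 5 (b): row=3 col=12 char='s'
After 6 (w): row=3 col=17 char='s'
After 7 (h): row=3 col=16 char='_'
After 8 (l): row=3 col=17 char='s'

Answer: s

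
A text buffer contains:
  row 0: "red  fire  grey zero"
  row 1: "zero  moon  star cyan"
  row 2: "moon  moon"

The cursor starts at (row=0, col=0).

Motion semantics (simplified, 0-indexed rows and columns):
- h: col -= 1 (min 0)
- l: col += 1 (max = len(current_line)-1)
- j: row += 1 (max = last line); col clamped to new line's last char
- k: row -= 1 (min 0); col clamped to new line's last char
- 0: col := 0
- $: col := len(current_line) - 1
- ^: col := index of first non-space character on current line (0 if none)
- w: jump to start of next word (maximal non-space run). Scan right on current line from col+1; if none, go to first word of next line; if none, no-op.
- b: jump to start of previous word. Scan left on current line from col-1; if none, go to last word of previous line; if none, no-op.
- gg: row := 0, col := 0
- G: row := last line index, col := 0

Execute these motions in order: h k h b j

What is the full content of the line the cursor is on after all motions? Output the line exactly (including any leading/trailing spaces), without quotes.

Answer: zero  moon  star cyan

Derivation:
After 1 (h): row=0 col=0 char='r'
After 2 (k): row=0 col=0 char='r'
After 3 (h): row=0 col=0 char='r'
After 4 (b): row=0 col=0 char='r'
After 5 (j): row=1 col=0 char='z'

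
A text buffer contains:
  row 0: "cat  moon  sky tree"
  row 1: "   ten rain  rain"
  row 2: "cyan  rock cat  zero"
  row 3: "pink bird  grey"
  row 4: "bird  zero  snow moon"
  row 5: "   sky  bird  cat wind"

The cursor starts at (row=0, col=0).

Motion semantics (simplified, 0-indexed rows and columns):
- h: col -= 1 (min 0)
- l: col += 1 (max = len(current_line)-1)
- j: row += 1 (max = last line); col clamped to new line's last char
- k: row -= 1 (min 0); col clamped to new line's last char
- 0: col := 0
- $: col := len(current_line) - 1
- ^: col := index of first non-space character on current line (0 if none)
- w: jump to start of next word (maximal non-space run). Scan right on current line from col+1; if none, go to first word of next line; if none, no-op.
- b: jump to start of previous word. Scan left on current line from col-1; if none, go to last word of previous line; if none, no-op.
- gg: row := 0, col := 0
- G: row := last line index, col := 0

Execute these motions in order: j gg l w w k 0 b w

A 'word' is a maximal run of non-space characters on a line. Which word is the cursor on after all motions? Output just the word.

After 1 (j): row=1 col=0 char='_'
After 2 (gg): row=0 col=0 char='c'
After 3 (l): row=0 col=1 char='a'
After 4 (w): row=0 col=5 char='m'
After 5 (w): row=0 col=11 char='s'
After 6 (k): row=0 col=11 char='s'
After 7 (0): row=0 col=0 char='c'
After 8 (b): row=0 col=0 char='c'
After 9 (w): row=0 col=5 char='m'

Answer: moon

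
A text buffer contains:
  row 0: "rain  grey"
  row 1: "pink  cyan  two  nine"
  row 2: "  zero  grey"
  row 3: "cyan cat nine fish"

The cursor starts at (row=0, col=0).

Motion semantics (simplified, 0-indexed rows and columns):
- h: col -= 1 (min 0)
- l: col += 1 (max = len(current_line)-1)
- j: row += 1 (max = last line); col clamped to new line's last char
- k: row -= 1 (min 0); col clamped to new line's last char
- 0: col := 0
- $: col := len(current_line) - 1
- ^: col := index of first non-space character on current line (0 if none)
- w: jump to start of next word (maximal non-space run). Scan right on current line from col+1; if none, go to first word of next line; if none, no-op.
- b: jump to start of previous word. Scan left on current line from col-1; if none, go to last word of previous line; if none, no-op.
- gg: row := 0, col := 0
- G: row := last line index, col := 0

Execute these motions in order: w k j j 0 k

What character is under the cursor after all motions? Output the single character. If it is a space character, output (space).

After 1 (w): row=0 col=6 char='g'
After 2 (k): row=0 col=6 char='g'
After 3 (j): row=1 col=6 char='c'
After 4 (j): row=2 col=6 char='_'
After 5 (0): row=2 col=0 char='_'
After 6 (k): row=1 col=0 char='p'

Answer: p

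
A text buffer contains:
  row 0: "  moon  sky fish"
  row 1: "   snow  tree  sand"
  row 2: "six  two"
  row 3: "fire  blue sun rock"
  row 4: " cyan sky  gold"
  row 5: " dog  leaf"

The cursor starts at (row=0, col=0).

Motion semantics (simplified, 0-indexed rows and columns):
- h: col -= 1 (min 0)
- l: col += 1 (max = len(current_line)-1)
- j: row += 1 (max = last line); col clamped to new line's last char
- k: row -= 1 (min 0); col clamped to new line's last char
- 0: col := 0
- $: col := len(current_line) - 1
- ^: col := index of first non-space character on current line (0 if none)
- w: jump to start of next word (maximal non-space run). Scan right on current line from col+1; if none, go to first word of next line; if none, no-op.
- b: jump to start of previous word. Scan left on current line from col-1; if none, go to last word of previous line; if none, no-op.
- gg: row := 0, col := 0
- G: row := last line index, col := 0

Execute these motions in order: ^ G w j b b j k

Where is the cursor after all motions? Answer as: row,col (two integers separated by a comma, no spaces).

After 1 (^): row=0 col=2 char='m'
After 2 (G): row=5 col=0 char='_'
After 3 (w): row=5 col=1 char='d'
After 4 (j): row=5 col=1 char='d'
After 5 (b): row=4 col=11 char='g'
After 6 (b): row=4 col=6 char='s'
After 7 (j): row=5 col=6 char='l'
After 8 (k): row=4 col=6 char='s'

Answer: 4,6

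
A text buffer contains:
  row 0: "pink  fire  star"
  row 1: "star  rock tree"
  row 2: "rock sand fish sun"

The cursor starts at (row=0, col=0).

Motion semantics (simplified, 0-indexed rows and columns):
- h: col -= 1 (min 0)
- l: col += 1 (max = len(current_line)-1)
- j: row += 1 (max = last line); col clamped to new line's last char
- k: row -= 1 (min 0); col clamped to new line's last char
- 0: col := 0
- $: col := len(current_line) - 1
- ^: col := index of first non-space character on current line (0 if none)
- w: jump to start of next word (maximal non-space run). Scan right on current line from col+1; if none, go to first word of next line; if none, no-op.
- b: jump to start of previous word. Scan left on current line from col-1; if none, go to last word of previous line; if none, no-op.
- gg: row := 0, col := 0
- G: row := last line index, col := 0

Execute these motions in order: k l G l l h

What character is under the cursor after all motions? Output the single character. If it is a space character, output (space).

After 1 (k): row=0 col=0 char='p'
After 2 (l): row=0 col=1 char='i'
After 3 (G): row=2 col=0 char='r'
After 4 (l): row=2 col=1 char='o'
After 5 (l): row=2 col=2 char='c'
After 6 (h): row=2 col=1 char='o'

Answer: o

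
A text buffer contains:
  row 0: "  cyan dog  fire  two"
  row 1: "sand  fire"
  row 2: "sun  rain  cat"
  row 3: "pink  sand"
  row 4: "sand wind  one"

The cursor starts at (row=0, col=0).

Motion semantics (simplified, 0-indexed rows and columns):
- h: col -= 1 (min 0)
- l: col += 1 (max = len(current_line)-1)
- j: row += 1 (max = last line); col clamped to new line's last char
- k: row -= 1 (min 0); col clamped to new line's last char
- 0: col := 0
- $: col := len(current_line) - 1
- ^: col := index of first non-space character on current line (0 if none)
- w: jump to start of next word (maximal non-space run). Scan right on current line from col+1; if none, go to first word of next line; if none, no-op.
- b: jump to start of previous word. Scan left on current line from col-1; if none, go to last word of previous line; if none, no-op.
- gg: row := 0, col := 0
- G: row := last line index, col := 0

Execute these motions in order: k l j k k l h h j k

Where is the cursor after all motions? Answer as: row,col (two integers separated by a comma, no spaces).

Answer: 0,0

Derivation:
After 1 (k): row=0 col=0 char='_'
After 2 (l): row=0 col=1 char='_'
After 3 (j): row=1 col=1 char='a'
After 4 (k): row=0 col=1 char='_'
After 5 (k): row=0 col=1 char='_'
After 6 (l): row=0 col=2 char='c'
After 7 (h): row=0 col=1 char='_'
After 8 (h): row=0 col=0 char='_'
After 9 (j): row=1 col=0 char='s'
After 10 (k): row=0 col=0 char='_'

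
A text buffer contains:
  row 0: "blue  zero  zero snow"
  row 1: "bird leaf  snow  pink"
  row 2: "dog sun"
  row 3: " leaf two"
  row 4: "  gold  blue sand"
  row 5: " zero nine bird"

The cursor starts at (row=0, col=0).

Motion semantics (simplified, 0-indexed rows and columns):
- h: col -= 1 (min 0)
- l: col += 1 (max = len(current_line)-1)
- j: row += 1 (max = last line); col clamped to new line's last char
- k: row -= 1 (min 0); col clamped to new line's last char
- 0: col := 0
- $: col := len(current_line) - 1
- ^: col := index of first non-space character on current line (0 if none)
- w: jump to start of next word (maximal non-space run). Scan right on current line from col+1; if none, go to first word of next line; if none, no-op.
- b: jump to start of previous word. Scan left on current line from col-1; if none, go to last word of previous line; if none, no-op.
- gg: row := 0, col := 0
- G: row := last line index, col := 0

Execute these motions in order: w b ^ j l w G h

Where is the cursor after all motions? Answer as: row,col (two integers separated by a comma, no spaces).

Answer: 5,0

Derivation:
After 1 (w): row=0 col=6 char='z'
After 2 (b): row=0 col=0 char='b'
After 3 (^): row=0 col=0 char='b'
After 4 (j): row=1 col=0 char='b'
After 5 (l): row=1 col=1 char='i'
After 6 (w): row=1 col=5 char='l'
After 7 (G): row=5 col=0 char='_'
After 8 (h): row=5 col=0 char='_'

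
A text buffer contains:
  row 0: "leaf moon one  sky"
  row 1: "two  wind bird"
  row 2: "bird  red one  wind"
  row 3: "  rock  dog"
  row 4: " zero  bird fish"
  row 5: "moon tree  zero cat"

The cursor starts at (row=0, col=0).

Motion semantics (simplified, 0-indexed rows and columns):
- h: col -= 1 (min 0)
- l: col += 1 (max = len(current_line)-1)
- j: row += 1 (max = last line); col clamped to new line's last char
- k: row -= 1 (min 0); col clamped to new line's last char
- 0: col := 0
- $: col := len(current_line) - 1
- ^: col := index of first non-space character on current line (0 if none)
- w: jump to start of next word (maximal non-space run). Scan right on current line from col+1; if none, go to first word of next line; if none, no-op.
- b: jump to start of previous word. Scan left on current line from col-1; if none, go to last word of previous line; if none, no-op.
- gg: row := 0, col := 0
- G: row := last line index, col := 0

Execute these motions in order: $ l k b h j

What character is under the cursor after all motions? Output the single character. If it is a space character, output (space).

After 1 ($): row=0 col=17 char='y'
After 2 (l): row=0 col=17 char='y'
After 3 (k): row=0 col=17 char='y'
After 4 (b): row=0 col=15 char='s'
After 5 (h): row=0 col=14 char='_'
After 6 (j): row=1 col=13 char='d'

Answer: d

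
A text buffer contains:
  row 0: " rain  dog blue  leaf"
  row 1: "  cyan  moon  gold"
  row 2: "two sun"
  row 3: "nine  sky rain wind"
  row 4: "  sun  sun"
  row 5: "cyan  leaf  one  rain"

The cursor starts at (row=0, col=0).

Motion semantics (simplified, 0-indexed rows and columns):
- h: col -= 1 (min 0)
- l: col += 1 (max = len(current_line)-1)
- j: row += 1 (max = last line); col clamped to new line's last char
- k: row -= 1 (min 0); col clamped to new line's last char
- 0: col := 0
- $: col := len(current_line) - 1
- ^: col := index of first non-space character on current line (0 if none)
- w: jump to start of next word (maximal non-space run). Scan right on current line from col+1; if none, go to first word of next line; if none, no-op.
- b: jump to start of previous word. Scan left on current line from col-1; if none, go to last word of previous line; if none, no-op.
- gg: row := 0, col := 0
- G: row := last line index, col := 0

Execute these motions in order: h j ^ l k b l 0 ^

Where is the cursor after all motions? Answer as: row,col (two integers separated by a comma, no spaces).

After 1 (h): row=0 col=0 char='_'
After 2 (j): row=1 col=0 char='_'
After 3 (^): row=1 col=2 char='c'
After 4 (l): row=1 col=3 char='y'
After 5 (k): row=0 col=3 char='i'
After 6 (b): row=0 col=1 char='r'
After 7 (l): row=0 col=2 char='a'
After 8 (0): row=0 col=0 char='_'
After 9 (^): row=0 col=1 char='r'

Answer: 0,1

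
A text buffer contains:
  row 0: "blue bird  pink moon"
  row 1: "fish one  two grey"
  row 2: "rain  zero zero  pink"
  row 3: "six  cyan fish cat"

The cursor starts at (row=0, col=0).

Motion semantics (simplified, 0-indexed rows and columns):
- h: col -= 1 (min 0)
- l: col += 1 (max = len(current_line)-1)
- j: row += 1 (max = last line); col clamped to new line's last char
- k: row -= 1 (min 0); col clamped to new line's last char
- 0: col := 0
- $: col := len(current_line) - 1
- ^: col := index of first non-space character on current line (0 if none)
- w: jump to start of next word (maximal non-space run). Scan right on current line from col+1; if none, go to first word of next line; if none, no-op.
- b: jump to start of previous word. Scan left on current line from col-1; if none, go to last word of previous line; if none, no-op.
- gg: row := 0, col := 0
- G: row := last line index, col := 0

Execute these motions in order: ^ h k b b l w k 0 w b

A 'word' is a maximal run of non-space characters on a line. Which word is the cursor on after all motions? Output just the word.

After 1 (^): row=0 col=0 char='b'
After 2 (h): row=0 col=0 char='b'
After 3 (k): row=0 col=0 char='b'
After 4 (b): row=0 col=0 char='b'
After 5 (b): row=0 col=0 char='b'
After 6 (l): row=0 col=1 char='l'
After 7 (w): row=0 col=5 char='b'
After 8 (k): row=0 col=5 char='b'
After 9 (0): row=0 col=0 char='b'
After 10 (w): row=0 col=5 char='b'
After 11 (b): row=0 col=0 char='b'

Answer: blue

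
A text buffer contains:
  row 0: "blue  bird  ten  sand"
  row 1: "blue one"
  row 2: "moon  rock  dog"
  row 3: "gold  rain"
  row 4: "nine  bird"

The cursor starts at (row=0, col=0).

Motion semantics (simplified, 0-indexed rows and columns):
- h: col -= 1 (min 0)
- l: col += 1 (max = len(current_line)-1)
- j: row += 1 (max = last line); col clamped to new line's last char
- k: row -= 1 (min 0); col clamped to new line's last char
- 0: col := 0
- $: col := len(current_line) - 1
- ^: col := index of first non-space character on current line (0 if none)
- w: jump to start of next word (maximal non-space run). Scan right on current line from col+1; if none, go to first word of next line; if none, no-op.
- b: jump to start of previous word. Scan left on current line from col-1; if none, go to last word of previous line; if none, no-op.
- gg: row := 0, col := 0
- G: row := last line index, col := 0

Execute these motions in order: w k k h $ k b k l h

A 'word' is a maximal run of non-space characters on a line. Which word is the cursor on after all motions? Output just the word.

After 1 (w): row=0 col=6 char='b'
After 2 (k): row=0 col=6 char='b'
After 3 (k): row=0 col=6 char='b'
After 4 (h): row=0 col=5 char='_'
After 5 ($): row=0 col=20 char='d'
After 6 (k): row=0 col=20 char='d'
After 7 (b): row=0 col=17 char='s'
After 8 (k): row=0 col=17 char='s'
After 9 (l): row=0 col=18 char='a'
After 10 (h): row=0 col=17 char='s'

Answer: sand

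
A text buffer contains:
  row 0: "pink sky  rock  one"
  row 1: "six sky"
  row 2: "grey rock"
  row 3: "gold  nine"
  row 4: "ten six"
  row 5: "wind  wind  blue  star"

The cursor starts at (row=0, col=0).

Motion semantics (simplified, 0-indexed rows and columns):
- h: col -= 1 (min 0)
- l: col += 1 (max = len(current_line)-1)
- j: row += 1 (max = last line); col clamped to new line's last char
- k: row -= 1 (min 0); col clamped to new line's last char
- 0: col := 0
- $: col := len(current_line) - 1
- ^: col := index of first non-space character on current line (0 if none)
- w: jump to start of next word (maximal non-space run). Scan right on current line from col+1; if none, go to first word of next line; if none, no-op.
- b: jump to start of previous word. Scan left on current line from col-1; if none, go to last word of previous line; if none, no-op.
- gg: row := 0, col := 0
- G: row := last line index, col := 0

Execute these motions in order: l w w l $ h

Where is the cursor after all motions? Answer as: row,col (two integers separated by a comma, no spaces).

Answer: 0,17

Derivation:
After 1 (l): row=0 col=1 char='i'
After 2 (w): row=0 col=5 char='s'
After 3 (w): row=0 col=10 char='r'
After 4 (l): row=0 col=11 char='o'
After 5 ($): row=0 col=18 char='e'
After 6 (h): row=0 col=17 char='n'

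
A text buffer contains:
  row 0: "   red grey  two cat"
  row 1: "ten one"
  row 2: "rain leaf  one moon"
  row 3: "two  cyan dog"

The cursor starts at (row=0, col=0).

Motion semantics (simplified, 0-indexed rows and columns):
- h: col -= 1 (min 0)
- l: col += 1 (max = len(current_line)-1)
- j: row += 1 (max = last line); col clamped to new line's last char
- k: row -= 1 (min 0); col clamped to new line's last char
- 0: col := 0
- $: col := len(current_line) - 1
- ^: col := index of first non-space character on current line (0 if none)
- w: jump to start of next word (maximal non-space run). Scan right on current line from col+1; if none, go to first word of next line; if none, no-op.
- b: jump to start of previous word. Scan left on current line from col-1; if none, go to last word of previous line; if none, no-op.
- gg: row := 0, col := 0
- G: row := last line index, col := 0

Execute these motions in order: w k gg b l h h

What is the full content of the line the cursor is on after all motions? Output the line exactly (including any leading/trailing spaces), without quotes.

Answer:    red grey  two cat

Derivation:
After 1 (w): row=0 col=3 char='r'
After 2 (k): row=0 col=3 char='r'
After 3 (gg): row=0 col=0 char='_'
After 4 (b): row=0 col=0 char='_'
After 5 (l): row=0 col=1 char='_'
After 6 (h): row=0 col=0 char='_'
After 7 (h): row=0 col=0 char='_'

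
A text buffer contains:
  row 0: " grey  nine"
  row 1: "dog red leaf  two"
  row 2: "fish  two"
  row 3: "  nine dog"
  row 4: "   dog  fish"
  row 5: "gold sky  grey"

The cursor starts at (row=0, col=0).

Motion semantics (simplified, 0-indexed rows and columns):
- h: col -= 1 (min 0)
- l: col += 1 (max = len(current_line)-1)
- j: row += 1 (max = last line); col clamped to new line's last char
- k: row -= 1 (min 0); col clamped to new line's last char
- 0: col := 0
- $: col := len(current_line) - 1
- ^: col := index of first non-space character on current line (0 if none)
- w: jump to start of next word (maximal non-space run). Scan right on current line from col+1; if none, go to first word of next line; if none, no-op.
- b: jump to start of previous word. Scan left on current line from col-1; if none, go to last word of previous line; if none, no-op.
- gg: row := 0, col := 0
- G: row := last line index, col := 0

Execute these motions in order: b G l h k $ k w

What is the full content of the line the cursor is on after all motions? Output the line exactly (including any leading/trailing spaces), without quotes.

Answer:    dog  fish

Derivation:
After 1 (b): row=0 col=0 char='_'
After 2 (G): row=5 col=0 char='g'
After 3 (l): row=5 col=1 char='o'
After 4 (h): row=5 col=0 char='g'
After 5 (k): row=4 col=0 char='_'
After 6 ($): row=4 col=11 char='h'
After 7 (k): row=3 col=9 char='g'
After 8 (w): row=4 col=3 char='d'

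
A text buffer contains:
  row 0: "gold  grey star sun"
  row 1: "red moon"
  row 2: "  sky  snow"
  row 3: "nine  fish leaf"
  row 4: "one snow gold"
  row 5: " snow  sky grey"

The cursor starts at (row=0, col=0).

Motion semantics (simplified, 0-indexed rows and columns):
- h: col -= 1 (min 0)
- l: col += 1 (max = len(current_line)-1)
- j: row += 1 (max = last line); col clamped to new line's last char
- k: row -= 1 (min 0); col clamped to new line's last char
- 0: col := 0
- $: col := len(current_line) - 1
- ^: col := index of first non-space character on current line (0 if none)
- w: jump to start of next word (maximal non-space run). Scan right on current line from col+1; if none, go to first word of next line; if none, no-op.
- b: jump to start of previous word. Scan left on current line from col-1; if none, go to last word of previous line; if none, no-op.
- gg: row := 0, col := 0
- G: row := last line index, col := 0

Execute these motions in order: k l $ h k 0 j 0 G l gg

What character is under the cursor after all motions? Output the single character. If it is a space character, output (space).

Answer: g

Derivation:
After 1 (k): row=0 col=0 char='g'
After 2 (l): row=0 col=1 char='o'
After 3 ($): row=0 col=18 char='n'
After 4 (h): row=0 col=17 char='u'
After 5 (k): row=0 col=17 char='u'
After 6 (0): row=0 col=0 char='g'
After 7 (j): row=1 col=0 char='r'
After 8 (0): row=1 col=0 char='r'
After 9 (G): row=5 col=0 char='_'
After 10 (l): row=5 col=1 char='s'
After 11 (gg): row=0 col=0 char='g'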